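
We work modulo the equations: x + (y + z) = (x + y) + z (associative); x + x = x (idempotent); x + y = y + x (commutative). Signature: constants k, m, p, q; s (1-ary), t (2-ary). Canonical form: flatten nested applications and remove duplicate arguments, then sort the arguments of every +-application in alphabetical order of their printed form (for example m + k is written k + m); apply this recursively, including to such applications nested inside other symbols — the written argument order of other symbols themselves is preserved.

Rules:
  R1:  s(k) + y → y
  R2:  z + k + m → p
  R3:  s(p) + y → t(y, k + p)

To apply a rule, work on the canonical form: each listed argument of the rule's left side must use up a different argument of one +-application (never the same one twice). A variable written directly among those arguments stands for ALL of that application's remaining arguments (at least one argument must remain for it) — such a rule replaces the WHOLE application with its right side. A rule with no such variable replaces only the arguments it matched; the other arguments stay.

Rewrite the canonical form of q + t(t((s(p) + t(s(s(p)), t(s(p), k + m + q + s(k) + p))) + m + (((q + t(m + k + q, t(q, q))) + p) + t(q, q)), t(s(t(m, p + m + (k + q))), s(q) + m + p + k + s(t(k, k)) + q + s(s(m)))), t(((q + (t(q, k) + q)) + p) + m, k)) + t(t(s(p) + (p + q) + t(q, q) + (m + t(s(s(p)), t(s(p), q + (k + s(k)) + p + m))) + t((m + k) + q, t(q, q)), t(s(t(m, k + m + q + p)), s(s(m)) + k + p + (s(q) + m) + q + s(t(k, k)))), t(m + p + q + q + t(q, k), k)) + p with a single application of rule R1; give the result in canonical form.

Canonical form:  p + q + t(t(m + p + q + s(p) + t(k + m + q, t(q, q)) + t(q, q) + t(s(s(p)), t(s(p), k + m + p + q + s(k))), t(s(t(m, k + m + p + q)), k + m + p + q + s(q) + s(s(m)) + s(t(k, k)))), t(m + p + q + t(q, k), k))
Match R1:  consume s(k);  y := k + m + p + q
The extension variable absorbs all remaining arguments, so the whole application is rewritten.
Giving:  p + q + t(t(m + p + q + s(p) + t(k + m + q, t(q, q)) + t(q, q) + t(s(s(p)), t(s(p), k + m + p + q)), t(s(t(m, k + m + p + q)), k + m + p + q + s(q) + s(s(m)) + s(t(k, k)))), t(m + p + q + t(q, k), k))

Answer: p + q + t(t(m + p + q + s(p) + t(k + m + q, t(q, q)) + t(q, q) + t(s(s(p)), t(s(p), k + m + p + q)), t(s(t(m, k + m + p + q)), k + m + p + q + s(q) + s(s(m)) + s(t(k, k)))), t(m + p + q + t(q, k), k))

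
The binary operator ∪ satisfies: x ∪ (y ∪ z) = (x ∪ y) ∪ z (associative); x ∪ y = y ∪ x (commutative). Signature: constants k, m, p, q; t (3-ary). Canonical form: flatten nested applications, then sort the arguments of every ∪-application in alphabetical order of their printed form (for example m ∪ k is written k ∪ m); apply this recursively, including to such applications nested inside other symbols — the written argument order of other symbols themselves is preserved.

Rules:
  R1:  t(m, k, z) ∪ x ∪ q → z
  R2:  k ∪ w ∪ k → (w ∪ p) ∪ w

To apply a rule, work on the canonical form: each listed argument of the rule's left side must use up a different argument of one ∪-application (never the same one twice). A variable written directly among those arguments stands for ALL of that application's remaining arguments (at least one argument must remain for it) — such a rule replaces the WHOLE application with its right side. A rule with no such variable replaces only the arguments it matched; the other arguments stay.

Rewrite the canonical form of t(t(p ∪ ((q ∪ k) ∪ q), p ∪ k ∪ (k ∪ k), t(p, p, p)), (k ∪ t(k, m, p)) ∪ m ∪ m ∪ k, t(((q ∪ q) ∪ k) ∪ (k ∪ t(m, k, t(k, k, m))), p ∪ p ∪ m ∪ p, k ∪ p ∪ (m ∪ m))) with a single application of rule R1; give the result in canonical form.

Answer: t(t(k ∪ p ∪ q ∪ q, k ∪ k ∪ k ∪ p, t(p, p, p)), k ∪ k ∪ m ∪ m ∪ t(k, m, p), t(t(k, k, m), m ∪ p ∪ p ∪ p, k ∪ m ∪ m ∪ p))

Derivation:
Canonical form:  t(t(k ∪ p ∪ q ∪ q, k ∪ k ∪ k ∪ p, t(p, p, p)), k ∪ k ∪ m ∪ m ∪ t(k, m, p), t(k ∪ k ∪ q ∪ q ∪ t(m, k, t(k, k, m)), m ∪ p ∪ p ∪ p, k ∪ m ∪ m ∪ p))
R1 matches:  uses q, t(m, k, t(k, k, m));  x := k ∪ k ∪ q, z := t(k, k, m)
The variable takes the whole remainder — replace the entire application.
Giving:  t(t(k ∪ p ∪ q ∪ q, k ∪ k ∪ k ∪ p, t(p, p, p)), k ∪ k ∪ m ∪ m ∪ t(k, m, p), t(t(k, k, m), m ∪ p ∪ p ∪ p, k ∪ m ∪ m ∪ p))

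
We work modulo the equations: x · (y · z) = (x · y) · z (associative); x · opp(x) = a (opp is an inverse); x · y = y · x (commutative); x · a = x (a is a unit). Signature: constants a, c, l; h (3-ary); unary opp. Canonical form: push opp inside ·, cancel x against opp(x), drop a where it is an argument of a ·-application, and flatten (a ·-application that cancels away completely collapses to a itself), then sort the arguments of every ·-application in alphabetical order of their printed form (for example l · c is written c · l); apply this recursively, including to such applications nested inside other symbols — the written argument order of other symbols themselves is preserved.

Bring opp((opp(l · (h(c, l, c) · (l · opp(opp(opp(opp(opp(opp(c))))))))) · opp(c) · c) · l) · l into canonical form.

Answer: c · h(c, l, c) · l · l

Derivation:
Push opp inside:  distribute opp over · and collapse double opp
Combine occurrences:  l · l · h(c, l, c) · c
Sort:  c · h(c, l, c) · l · l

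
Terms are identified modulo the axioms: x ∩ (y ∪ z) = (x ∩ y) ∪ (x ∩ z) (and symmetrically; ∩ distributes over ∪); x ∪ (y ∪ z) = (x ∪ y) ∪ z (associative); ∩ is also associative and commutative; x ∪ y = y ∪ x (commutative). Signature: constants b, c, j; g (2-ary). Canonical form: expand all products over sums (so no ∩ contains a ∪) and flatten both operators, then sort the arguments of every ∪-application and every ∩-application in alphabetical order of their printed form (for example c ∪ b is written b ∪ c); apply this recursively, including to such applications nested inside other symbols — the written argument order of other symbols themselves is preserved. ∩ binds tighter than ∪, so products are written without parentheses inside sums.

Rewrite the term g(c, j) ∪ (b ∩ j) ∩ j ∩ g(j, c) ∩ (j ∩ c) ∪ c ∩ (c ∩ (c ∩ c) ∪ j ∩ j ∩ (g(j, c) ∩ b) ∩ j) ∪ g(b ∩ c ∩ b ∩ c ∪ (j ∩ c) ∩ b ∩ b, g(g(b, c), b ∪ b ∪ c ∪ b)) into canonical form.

Answer: b ∩ c ∩ g(j, c) ∩ j ∩ j ∩ j ∪ b ∩ c ∩ g(j, c) ∩ j ∩ j ∩ j ∪ c ∩ c ∩ c ∩ c ∪ g(b ∩ b ∩ c ∩ c ∪ b ∩ b ∩ c ∩ j, g(g(b, c), b ∪ b ∪ b ∪ c)) ∪ g(c, j)

Derivation:
Expand:  g(c, j) ∪ b ∩ c ∩ g(j, c) ∩ j ∩ j ∩ j ∪ c ∩ c ∩ c ∩ c ∪ b ∩ c ∩ g(j, c) ∩ j ∩ j ∩ j ∪ g(b ∩ b ∩ c ∩ c ∪ b ∩ b ∩ c ∩ j, g(g(b, c), b ∪ b ∪ b ∪ c))
Order the arguments:  b ∩ c ∩ g(j, c) ∩ j ∩ j ∩ j ∪ b ∩ c ∩ g(j, c) ∩ j ∩ j ∩ j ∪ c ∩ c ∩ c ∩ c ∪ g(b ∩ b ∩ c ∩ c ∪ b ∩ b ∩ c ∩ j, g(g(b, c), b ∪ b ∪ b ∪ c)) ∪ g(c, j)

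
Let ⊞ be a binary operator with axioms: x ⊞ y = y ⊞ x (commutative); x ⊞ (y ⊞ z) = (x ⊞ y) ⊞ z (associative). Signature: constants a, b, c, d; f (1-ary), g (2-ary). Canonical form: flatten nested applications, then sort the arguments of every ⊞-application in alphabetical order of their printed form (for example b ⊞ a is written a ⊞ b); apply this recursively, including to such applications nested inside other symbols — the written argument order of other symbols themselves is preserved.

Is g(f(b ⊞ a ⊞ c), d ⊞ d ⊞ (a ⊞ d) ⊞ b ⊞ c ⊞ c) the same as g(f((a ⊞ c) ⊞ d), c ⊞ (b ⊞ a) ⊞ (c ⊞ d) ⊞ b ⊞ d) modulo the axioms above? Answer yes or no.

Left:  g(f(b ⊞ a ⊞ c), d ⊞ d ⊞ (a ⊞ d) ⊞ b ⊞ c ⊞ c)
  Work inside:  d ⊞ d ⊞ (a ⊞ d) ⊞ b ⊞ c ⊞ c
  Un-nest:  d ⊞ d ⊞ a ⊞ d ⊞ b ⊞ c ⊞ c
  Order the arguments:  a ⊞ b ⊞ c ⊞ c ⊞ d ⊞ d ⊞ d
  Put back:  g(f(a ⊞ b ⊞ c), a ⊞ b ⊞ c ⊞ c ⊞ d ⊞ d ⊞ d)
Right:  g(f((a ⊞ c) ⊞ d), c ⊞ (b ⊞ a) ⊞ (c ⊞ d) ⊞ b ⊞ d)
  Focus inside:  c ⊞ (b ⊞ a) ⊞ (c ⊞ d) ⊞ b ⊞ d
  Flatten:  c ⊞ b ⊞ a ⊞ c ⊞ d ⊞ b ⊞ d
  Sort:  a ⊞ b ⊞ b ⊞ c ⊞ c ⊞ d ⊞ d
  Put back:  g(f(a ⊞ c ⊞ d), a ⊞ b ⊞ b ⊞ c ⊞ c ⊞ d ⊞ d)

Answer: no — g(f(a ⊞ b ⊞ c), a ⊞ b ⊞ c ⊞ c ⊞ d ⊞ d ⊞ d) vs g(f(a ⊞ c ⊞ d), a ⊞ b ⊞ b ⊞ c ⊞ c ⊞ d ⊞ d)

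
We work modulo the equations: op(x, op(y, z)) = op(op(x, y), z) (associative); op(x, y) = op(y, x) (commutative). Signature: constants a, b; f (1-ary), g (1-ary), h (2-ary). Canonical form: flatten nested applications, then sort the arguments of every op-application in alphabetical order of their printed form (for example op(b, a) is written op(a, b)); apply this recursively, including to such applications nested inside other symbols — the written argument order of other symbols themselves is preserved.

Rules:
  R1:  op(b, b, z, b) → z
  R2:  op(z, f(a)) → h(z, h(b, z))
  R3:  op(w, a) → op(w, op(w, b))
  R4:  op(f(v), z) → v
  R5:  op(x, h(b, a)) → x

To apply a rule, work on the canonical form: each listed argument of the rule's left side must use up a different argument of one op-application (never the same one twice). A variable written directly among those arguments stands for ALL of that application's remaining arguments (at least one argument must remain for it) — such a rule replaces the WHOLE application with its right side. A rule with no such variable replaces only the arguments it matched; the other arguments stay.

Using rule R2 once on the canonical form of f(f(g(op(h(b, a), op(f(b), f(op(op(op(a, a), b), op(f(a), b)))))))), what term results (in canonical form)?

Answer: f(f(g(op(f(b), f(h(op(a, a, b, b), h(b, op(a, a, b, b)))), h(b, a)))))

Derivation:
Canonical form:  f(f(g(op(f(b), f(op(a, a, b, b, f(a))), h(b, a)))))
Apply R2:  consuming f(a);  z := op(a, a, b, b)
The variable takes the whole remainder — replace the entire application.
Result:  f(f(g(op(f(b), f(h(op(a, a, b, b), h(b, op(a, a, b, b)))), h(b, a)))))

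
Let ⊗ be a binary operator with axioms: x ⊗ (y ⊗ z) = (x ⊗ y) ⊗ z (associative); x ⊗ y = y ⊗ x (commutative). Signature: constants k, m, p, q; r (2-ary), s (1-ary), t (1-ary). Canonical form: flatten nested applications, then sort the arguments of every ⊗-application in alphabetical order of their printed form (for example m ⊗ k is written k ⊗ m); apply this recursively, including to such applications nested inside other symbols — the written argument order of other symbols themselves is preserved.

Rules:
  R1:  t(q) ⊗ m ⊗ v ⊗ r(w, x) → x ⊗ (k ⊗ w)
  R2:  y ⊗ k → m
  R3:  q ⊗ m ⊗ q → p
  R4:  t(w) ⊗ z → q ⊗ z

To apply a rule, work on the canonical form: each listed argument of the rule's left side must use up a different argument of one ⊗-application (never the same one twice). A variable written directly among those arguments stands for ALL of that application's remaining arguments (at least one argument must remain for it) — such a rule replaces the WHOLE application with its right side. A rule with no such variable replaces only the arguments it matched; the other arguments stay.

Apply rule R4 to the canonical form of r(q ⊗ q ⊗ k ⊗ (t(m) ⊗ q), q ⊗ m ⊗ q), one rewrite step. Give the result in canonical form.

Answer: r(k ⊗ q ⊗ q ⊗ q ⊗ q, m ⊗ q ⊗ q)

Derivation:
Canonical form:  r(k ⊗ q ⊗ q ⊗ q ⊗ t(m), m ⊗ q ⊗ q)
R4 matches:  uses t(m);  w := m, z := k ⊗ q ⊗ q ⊗ q
The variable takes the whole remainder — replace the entire application.
Giving:  r(k ⊗ q ⊗ q ⊗ q ⊗ q, m ⊗ q ⊗ q)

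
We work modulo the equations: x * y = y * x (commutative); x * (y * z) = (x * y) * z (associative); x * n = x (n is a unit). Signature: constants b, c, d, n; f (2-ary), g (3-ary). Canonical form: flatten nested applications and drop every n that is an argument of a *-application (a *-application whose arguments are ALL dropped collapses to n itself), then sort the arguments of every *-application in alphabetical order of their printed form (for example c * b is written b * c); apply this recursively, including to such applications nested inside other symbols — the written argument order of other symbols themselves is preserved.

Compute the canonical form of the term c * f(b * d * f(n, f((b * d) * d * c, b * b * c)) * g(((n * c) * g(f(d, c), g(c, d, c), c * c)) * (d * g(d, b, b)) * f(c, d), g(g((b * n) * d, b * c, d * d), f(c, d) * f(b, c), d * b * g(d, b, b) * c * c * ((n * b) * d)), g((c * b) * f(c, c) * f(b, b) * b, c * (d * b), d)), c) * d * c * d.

Inside:  f(b * d * f(n, f((b * d) * d * c, b * b * c)) * g(((n * c) * g(f(d, c), g(c, d, c), c * c)) * (d * g(d, b, b)) * f(c, d), g(g((b * n) * d, b * c, d * d), f(c, d) * f(b, c), d * b * g(d, b, b) * c * c * ((n * b) * d)), g((c * b) * f(c, c) * f(b, b) * b, c * (d * b), d)), c)  →  f(b * d * f(n, f(b * c * d * d, b * b * c)) * g(c * d * f(c, d) * g(d, b, b) * g(f(d, c), g(c, d, c), c * c), g(g(b * d, b * c, d * d), f(b, c) * f(c, d), b * b * c * c * d * d * g(d, b, b)), g(b * b * c * f(b, b) * f(c, c), b * c * d, d)), c)
Sort arguments:  c * c * d * d * f(b * d * f(n, f(b * c * d * d, b * b * c)) * g(c * d * f(c, d) * g(d, b, b) * g(f(d, c), g(c, d, c), c * c), g(g(b * d, b * c, d * d), f(b, c) * f(c, d), b * b * c * c * d * d * g(d, b, b)), g(b * b * c * f(b, b) * f(c, c), b * c * d, d)), c)

Answer: c * c * d * d * f(b * d * f(n, f(b * c * d * d, b * b * c)) * g(c * d * f(c, d) * g(d, b, b) * g(f(d, c), g(c, d, c), c * c), g(g(b * d, b * c, d * d), f(b, c) * f(c, d), b * b * c * c * d * d * g(d, b, b)), g(b * b * c * f(b, b) * f(c, c), b * c * d, d)), c)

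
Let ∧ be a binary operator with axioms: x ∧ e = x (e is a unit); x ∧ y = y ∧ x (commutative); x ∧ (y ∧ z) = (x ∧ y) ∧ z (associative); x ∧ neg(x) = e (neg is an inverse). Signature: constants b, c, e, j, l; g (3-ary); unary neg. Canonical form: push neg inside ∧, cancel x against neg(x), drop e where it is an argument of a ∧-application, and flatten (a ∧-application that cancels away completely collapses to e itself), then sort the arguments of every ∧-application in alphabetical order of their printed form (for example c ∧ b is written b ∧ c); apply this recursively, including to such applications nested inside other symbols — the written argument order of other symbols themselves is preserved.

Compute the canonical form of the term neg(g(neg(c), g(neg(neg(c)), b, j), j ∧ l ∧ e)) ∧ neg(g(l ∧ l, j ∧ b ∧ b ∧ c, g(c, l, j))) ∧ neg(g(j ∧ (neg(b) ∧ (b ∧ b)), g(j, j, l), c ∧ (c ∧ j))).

Answer: neg(g(b ∧ j, g(j, j, l), c ∧ c ∧ j)) ∧ neg(g(l ∧ l, b ∧ b ∧ c ∧ j, g(c, l, j))) ∧ neg(g(neg(c), g(c, b, j), j ∧ l))

Derivation:
Push neg inside:  distribute neg over ∧ and collapse double neg
Collect terms:  neg(g(neg(c), g(c, b, j), j ∧ l)) ∧ neg(g(l ∧ l, b ∧ b ∧ c ∧ j, g(c, l, j))) ∧ neg(g(b ∧ j, g(j, j, l), c ∧ c ∧ j))
Sort arguments:  neg(g(b ∧ j, g(j, j, l), c ∧ c ∧ j)) ∧ neg(g(l ∧ l, b ∧ b ∧ c ∧ j, g(c, l, j))) ∧ neg(g(neg(c), g(c, b, j), j ∧ l))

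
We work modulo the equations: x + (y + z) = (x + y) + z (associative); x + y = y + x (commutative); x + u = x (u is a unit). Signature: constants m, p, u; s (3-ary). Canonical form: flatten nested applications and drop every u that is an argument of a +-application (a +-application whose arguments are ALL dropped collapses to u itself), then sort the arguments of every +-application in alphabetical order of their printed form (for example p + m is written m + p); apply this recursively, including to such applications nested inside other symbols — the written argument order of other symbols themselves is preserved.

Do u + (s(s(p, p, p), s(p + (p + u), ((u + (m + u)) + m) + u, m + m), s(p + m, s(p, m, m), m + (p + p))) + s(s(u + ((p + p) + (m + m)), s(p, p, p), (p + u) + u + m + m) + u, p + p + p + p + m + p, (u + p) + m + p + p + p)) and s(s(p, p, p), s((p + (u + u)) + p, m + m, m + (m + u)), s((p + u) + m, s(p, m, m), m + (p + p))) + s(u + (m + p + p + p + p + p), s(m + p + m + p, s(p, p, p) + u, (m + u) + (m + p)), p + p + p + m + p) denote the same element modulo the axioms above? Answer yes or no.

Answer: no — s(s(m + m + p + p, s(p, p, p), m + m + p), m + p + p + p + p + p, m + p + p + p + p) + s(s(p, p, p), s(p + p, m + m, m + m), s(m + p, s(p, m, m), m + p + p)) vs s(m + p + p + p + p + p, s(m + m + p + p, s(p, p, p), m + m + p), m + p + p + p + p) + s(s(p, p, p), s(p + p, m + m, m + m), s(m + p, s(p, m, m), m + p + p))

Derivation:
Left:  u + (s(s(p, p, p), s(p + (p + u), ((u + (m + u)) + m) + u, m + m), s(p + m, s(p, m, m), m + (p + p))) + s(s(u + ((p + p) + (m + m)), s(p, p, p), (p + u) + u + m + m) + u, p + p + p + p + m + p, (u + p) + m + p + p + p))
  Un-nest:  u + s(s(p, p, p), s(p + (p + u), ((u + (m + u)) + m) + u, m + m), s(p + m, s(p, m, m), m + (p + p))) + s(s(u + ((p + p) + (m + m)), s(p, p, p), (p + u) + u + m + m) + u, p + p + p + p + m + p, (u + p) + m + p + p + p)
  Canonicalize subterm:  s(s(p, p, p), s(p + (p + u), ((u + (m + u)) + m) + u, m + m), s(p + m, s(p, m, m), m + (p + p)))  →  s(s(p, p, p), s(p + p, m + m, m + m), s(m + p, s(p, m, m), m + p + p))
  Simplify inside:  s(s(u + ((p + p) + (m + m)), s(p, p, p), (p + u) + u + m + m) + u, p + p + p + p + m + p, (u + p) + m + p + p + p)  →  s(s(m + m + p + p, s(p, p, p), m + m + p), m + p + p + p + p + p, m + p + p + p + p)
  Drop the unit:  drop u
  Sort arguments:  s(s(m + m + p + p, s(p, p, p), m + m + p), m + p + p + p + p + p, m + p + p + p + p) + s(s(p, p, p), s(p + p, m + m, m + m), s(m + p, s(p, m, m), m + p + p))
Right:  s(s(p, p, p), s((p + (u + u)) + p, m + m, m + (m + u)), s((p + u) + m, s(p, m, m), m + (p + p))) + s(u + (m + p + p + p + p + p), s(m + p + m + p, s(p, p, p) + u, (m + u) + (m + p)), p + p + p + m + p)
  Simplify inside:  s(s(p, p, p), s((p + (u + u)) + p, m + m, m + (m + u)), s((p + u) + m, s(p, m, m), m + (p + p)))  →  s(s(p, p, p), s(p + p, m + m, m + m), s(m + p, s(p, m, m), m + p + p))
  Simplify inside:  s(u + (m + p + p + p + p + p), s(m + p + m + p, s(p, p, p) + u, (m + u) + (m + p)), p + p + p + m + p)  →  s(m + p + p + p + p + p, s(m + m + p + p, s(p, p, p), m + m + p), m + p + p + p + p)
  Sort arguments:  s(m + p + p + p + p + p, s(m + m + p + p, s(p, p, p), m + m + p), m + p + p + p + p) + s(s(p, p, p), s(p + p, m + m, m + m), s(m + p, s(p, m, m), m + p + p))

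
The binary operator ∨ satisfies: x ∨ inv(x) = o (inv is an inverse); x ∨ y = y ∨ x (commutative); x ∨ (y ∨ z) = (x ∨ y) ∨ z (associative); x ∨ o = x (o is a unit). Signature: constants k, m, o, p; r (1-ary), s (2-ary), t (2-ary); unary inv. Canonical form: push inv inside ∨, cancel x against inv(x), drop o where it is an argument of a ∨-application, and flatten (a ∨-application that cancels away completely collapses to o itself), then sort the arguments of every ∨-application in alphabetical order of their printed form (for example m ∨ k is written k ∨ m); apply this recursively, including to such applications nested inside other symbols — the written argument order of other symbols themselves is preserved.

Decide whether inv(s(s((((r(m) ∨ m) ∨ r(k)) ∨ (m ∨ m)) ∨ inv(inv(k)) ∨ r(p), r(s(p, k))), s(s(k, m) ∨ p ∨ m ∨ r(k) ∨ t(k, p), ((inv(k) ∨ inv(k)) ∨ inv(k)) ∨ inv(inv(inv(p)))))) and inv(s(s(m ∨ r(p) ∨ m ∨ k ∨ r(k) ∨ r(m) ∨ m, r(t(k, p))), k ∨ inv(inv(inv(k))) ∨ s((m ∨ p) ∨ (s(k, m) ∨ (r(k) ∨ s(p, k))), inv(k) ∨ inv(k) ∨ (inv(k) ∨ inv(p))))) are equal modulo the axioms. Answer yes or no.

Answer: no — inv(s(s(k ∨ m ∨ m ∨ m ∨ r(k) ∨ r(m) ∨ r(p), r(s(p, k))), s(m ∨ p ∨ r(k) ∨ s(k, m) ∨ t(k, p), inv(k) ∨ inv(k) ∨ inv(k) ∨ inv(p)))) vs inv(s(s(k ∨ m ∨ m ∨ m ∨ r(k) ∨ r(m) ∨ r(p), r(t(k, p))), s(m ∨ p ∨ r(k) ∨ s(k, m) ∨ s(p, k), inv(k) ∨ inv(k) ∨ inv(k) ∨ inv(p))))

Derivation:
Left:  inv(s(s((((r(m) ∨ m) ∨ r(k)) ∨ (m ∨ m)) ∨ inv(inv(k)) ∨ r(p), r(s(p, k))), s(s(k, m) ∨ p ∨ m ∨ r(k) ∨ t(k, p), ((inv(k) ∨ inv(k)) ∨ inv(k)) ∨ inv(inv(inv(p))))))
  Push inv inside:  distribute inv over ∨ and collapse double inv
  Collect terms:  inv(s(s(k ∨ m ∨ m ∨ m ∨ r(k) ∨ r(m) ∨ r(p), r(s(p, k))), s(m ∨ p ∨ r(k) ∨ s(k, m) ∨ t(k, p), inv(k) ∨ inv(k) ∨ inv(k) ∨ inv(p))))
Right:  inv(s(s(m ∨ r(p) ∨ m ∨ k ∨ r(k) ∨ r(m) ∨ m, r(t(k, p))), k ∨ inv(inv(inv(k))) ∨ s((m ∨ p) ∨ (s(k, m) ∨ (r(k) ∨ s(p, k))), inv(k) ∨ inv(k) ∨ (inv(k) ∨ inv(p)))))
  Push inv inside:  distribute inv over ∨ and collapse double inv
  Collect:  inv(s(s(k ∨ m ∨ m ∨ m ∨ r(k) ∨ r(m) ∨ r(p), r(t(k, p))), s(m ∨ p ∨ r(k) ∨ s(k, m) ∨ s(p, k), inv(k) ∨ inv(k) ∨ inv(k) ∨ inv(p))))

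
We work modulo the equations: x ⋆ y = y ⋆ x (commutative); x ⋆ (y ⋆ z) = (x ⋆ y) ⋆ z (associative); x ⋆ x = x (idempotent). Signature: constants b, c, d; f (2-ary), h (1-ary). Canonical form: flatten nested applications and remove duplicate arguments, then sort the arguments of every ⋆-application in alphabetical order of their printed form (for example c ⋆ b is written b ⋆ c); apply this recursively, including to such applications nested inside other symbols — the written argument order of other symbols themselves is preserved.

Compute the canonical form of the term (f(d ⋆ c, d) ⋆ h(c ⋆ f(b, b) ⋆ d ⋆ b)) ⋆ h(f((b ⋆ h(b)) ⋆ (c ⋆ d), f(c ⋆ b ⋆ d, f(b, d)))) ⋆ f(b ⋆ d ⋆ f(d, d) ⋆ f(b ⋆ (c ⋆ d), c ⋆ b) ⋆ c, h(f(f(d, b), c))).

Merge nested applications:  f(d ⋆ c, d) ⋆ h(c ⋆ f(b, b) ⋆ d ⋆ b) ⋆ h(f((b ⋆ h(b)) ⋆ (c ⋆ d), f(c ⋆ b ⋆ d, f(b, d)))) ⋆ f(b ⋆ d ⋆ f(d, d) ⋆ f(b ⋆ (c ⋆ d), c ⋆ b) ⋆ c, h(f(f(d, b), c)))
Canonicalize subterm:  f(d ⋆ c, d)  →  f(c ⋆ d, d)
Canonicalize subterm:  h(c ⋆ f(b, b) ⋆ d ⋆ b)  →  h(b ⋆ c ⋆ d ⋆ f(b, b))
Simplify inside:  h(f((b ⋆ h(b)) ⋆ (c ⋆ d), f(c ⋆ b ⋆ d, f(b, d))))  →  h(f(b ⋆ c ⋆ d ⋆ h(b), f(b ⋆ c ⋆ d, f(b, d))))
Order the arguments:  f(b ⋆ c ⋆ d ⋆ f(b ⋆ c ⋆ d, b ⋆ c) ⋆ f(d, d), h(f(f(d, b), c))) ⋆ f(c ⋆ d, d) ⋆ h(b ⋆ c ⋆ d ⋆ f(b, b)) ⋆ h(f(b ⋆ c ⋆ d ⋆ h(b), f(b ⋆ c ⋆ d, f(b, d))))

Answer: f(b ⋆ c ⋆ d ⋆ f(b ⋆ c ⋆ d, b ⋆ c) ⋆ f(d, d), h(f(f(d, b), c))) ⋆ f(c ⋆ d, d) ⋆ h(b ⋆ c ⋆ d ⋆ f(b, b)) ⋆ h(f(b ⋆ c ⋆ d ⋆ h(b), f(b ⋆ c ⋆ d, f(b, d))))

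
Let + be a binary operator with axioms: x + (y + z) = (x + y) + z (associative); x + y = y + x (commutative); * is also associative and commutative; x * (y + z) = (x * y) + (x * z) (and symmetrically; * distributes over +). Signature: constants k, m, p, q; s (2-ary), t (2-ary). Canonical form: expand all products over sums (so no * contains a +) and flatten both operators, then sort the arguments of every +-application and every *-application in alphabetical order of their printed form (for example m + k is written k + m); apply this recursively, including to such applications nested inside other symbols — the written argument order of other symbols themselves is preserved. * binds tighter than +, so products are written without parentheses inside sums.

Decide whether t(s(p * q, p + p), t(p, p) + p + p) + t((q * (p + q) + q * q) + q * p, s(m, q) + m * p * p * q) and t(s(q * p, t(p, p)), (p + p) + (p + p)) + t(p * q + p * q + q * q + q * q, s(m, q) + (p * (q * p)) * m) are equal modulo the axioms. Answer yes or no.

Left:  t(s(p * q, p + p), t(p, p) + p + p) + t((q * (p + q) + q * q) + q * p, s(m, q) + m * p * p * q)
  Distribute:  t(s(p * q, p + p), p + p + t(p, p)) + t(p * q + p * q + q * q + q * q, m * p * p * q + s(m, q))
  Sort arguments:  t(p * q + p * q + q * q + q * q, m * p * p * q + s(m, q)) + t(s(p * q, p + p), p + p + t(p, p))
Right:  t(s(q * p, t(p, p)), (p + p) + (p + p)) + t(p * q + p * q + q * q + q * q, s(m, q) + (p * (q * p)) * m)
  Un-nest:  t(s(p * q, t(p, p)), p + p + p + p) + t(p * q + p * q + q * q + q * q, m * p * p * q + s(m, q))
  Sort:  t(p * q + p * q + q * q + q * q, m * p * p * q + s(m, q)) + t(s(p * q, t(p, p)), p + p + p + p)

Answer: no — t(p * q + p * q + q * q + q * q, m * p * p * q + s(m, q)) + t(s(p * q, p + p), p + p + t(p, p)) vs t(p * q + p * q + q * q + q * q, m * p * p * q + s(m, q)) + t(s(p * q, t(p, p)), p + p + p + p)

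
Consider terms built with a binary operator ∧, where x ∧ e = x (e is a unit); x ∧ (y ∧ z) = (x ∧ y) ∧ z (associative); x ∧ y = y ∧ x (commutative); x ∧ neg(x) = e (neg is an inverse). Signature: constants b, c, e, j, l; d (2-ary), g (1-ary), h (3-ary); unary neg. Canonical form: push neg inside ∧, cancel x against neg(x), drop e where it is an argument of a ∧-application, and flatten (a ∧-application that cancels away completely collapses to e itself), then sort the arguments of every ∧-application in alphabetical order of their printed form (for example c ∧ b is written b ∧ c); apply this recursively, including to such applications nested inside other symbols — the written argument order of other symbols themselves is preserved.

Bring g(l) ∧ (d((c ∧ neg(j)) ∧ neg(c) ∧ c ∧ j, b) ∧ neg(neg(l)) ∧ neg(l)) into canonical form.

Push neg inside:  distribute neg over ∧ and collapse double neg
Inverses cancel:  l cancels
Combine occurrences:  g(l) ∧ d(c, b)
Order the arguments:  d(c, b) ∧ g(l)

Answer: d(c, b) ∧ g(l)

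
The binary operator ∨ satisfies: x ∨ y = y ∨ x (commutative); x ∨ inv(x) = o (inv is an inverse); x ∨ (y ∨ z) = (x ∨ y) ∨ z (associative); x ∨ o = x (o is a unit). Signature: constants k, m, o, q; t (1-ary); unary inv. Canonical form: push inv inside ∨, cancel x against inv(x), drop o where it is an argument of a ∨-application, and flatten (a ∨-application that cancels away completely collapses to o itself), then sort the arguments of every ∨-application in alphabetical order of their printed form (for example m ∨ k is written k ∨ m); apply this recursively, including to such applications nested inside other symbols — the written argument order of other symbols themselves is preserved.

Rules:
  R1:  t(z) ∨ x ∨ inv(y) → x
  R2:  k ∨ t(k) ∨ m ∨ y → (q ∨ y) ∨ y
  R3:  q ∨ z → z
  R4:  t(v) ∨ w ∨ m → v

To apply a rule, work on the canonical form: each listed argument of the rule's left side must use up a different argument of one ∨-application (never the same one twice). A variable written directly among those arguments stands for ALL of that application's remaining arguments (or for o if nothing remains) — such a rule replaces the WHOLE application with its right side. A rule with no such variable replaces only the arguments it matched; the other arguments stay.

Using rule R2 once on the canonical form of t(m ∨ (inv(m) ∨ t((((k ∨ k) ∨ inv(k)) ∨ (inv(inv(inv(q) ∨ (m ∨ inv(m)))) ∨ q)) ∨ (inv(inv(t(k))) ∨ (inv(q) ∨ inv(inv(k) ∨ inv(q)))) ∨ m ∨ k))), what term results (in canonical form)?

Answer: t(t(k ∨ k ∨ k ∨ k ∨ q))

Derivation:
Canonical form:  t(t(k ∨ k ∨ k ∨ m ∨ t(k)))
Match R2:  consume k, m, t(k);  y := k ∨ k
The extension variable absorbs all remaining arguments, so the whole application is rewritten.
Result:  t(t(k ∨ k ∨ k ∨ k ∨ q))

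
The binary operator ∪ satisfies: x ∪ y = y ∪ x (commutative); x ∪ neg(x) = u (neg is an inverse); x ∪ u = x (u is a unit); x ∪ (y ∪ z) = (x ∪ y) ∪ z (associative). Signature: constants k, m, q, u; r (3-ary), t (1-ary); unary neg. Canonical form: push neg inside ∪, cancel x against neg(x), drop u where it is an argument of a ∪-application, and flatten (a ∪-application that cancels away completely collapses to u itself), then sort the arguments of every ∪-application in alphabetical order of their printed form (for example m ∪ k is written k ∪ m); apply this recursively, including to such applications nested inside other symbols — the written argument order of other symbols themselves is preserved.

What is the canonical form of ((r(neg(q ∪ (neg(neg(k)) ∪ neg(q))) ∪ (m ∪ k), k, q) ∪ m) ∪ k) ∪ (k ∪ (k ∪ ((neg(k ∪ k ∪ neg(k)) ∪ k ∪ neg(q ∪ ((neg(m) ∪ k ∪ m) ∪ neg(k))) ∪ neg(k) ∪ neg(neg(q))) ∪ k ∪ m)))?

Push neg inside:  distribute neg over ∪ and collapse double neg
Inverses cancel:  q cancels
Collect:  r(m, k, q) ∪ m ∪ m ∪ k ∪ k ∪ k
Sort:  k ∪ k ∪ k ∪ m ∪ m ∪ r(m, k, q)

Answer: k ∪ k ∪ k ∪ m ∪ m ∪ r(m, k, q)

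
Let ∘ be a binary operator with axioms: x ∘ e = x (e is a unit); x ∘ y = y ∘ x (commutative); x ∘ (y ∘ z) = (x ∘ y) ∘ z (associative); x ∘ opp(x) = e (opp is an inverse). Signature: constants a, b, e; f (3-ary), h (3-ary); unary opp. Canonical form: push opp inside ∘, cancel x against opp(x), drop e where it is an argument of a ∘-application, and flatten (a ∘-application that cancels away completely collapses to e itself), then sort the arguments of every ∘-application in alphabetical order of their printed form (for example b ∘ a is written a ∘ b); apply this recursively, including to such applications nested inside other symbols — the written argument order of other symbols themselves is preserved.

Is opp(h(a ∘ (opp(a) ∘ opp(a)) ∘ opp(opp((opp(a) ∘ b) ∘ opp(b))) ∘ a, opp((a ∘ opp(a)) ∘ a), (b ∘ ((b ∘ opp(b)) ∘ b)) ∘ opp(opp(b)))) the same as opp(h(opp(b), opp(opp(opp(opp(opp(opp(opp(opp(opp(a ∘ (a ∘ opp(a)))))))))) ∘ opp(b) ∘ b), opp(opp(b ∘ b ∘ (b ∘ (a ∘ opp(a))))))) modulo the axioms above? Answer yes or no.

Answer: no — opp(h(opp(a), opp(a), b ∘ b ∘ b)) vs opp(h(opp(b), opp(a), b ∘ b ∘ b))

Derivation:
Left:  opp(h(a ∘ (opp(a) ∘ opp(a)) ∘ opp(opp((opp(a) ∘ b) ∘ opp(b))) ∘ a, opp((a ∘ opp(a)) ∘ a), (b ∘ ((b ∘ opp(b)) ∘ b)) ∘ opp(opp(b))))
  Push opp inside:  distribute opp over ∘ and collapse double opp
  Collect terms:  opp(h(opp(a), opp(a), b ∘ b ∘ b))
Right:  opp(h(opp(b), opp(opp(opp(opp(opp(opp(opp(opp(opp(a ∘ (a ∘ opp(a)))))))))) ∘ opp(b) ∘ b), opp(opp(b ∘ b ∘ (b ∘ (a ∘ opp(a)))))))
  Push opp inside:  distribute opp over ∘ and collapse double opp
  Collect:  opp(h(opp(b), opp(a), b ∘ b ∘ b))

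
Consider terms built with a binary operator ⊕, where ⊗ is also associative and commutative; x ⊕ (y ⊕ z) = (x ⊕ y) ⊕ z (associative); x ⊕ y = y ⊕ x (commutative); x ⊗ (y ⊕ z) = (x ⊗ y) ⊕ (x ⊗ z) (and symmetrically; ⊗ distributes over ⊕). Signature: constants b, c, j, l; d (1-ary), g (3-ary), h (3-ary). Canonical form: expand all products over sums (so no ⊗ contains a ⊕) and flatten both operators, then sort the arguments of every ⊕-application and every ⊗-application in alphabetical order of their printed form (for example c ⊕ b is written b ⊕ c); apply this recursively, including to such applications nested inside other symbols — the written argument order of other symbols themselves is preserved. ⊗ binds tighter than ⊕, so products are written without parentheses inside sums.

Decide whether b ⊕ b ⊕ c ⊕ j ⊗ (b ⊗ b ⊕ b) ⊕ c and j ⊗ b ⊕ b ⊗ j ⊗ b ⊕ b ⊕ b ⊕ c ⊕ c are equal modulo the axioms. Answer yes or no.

Answer: yes — both canonical forms are b ⊕ b ⊕ b ⊗ b ⊗ j ⊕ b ⊗ j ⊕ c ⊕ c

Derivation:
Left:  b ⊕ b ⊕ c ⊕ j ⊗ (b ⊗ b ⊕ b) ⊕ c
  Distribute:  b ⊕ b ⊕ c ⊕ b ⊗ b ⊗ j ⊕ b ⊗ j ⊕ c
  Sort:  b ⊕ b ⊕ b ⊗ b ⊗ j ⊕ b ⊗ j ⊕ c ⊕ c
Right:  j ⊗ b ⊕ b ⊗ j ⊗ b ⊕ b ⊕ b ⊕ c ⊕ c
  Flatten:  b ⊗ j ⊕ b ⊗ b ⊗ j ⊕ b ⊕ b ⊕ c ⊕ c
  Sort:  b ⊕ b ⊕ b ⊗ b ⊗ j ⊕ b ⊗ j ⊕ c ⊕ c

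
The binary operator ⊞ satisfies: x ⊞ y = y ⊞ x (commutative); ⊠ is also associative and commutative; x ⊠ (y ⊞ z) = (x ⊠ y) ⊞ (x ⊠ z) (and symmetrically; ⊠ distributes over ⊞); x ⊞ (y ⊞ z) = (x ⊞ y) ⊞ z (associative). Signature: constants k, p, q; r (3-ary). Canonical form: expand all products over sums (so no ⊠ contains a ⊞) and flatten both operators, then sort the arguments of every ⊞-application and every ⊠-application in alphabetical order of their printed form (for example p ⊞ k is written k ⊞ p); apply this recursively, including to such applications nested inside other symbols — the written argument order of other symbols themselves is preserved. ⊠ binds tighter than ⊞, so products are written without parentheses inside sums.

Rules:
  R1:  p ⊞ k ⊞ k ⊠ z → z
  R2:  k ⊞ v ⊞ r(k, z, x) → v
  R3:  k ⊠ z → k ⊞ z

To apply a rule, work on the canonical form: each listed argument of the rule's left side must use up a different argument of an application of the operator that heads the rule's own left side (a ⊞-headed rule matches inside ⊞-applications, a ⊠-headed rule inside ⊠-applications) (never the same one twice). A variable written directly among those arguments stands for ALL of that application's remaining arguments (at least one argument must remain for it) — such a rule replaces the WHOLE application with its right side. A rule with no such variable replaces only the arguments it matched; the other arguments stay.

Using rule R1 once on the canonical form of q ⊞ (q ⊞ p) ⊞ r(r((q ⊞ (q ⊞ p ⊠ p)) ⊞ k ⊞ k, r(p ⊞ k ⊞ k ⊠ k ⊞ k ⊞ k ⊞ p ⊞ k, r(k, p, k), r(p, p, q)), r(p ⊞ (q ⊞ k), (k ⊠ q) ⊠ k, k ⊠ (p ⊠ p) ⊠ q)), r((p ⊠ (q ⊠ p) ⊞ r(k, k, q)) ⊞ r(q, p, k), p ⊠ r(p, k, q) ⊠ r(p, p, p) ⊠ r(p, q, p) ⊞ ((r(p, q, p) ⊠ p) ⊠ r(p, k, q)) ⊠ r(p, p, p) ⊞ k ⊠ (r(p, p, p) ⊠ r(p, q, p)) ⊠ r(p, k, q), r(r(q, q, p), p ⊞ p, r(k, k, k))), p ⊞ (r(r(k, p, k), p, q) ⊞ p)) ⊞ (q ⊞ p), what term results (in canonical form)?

Canonical form:  p ⊞ p ⊞ q ⊞ q ⊞ q ⊞ r(r(k ⊞ k ⊞ p ⊠ p ⊞ q ⊞ q, r(k ⊞ k ⊞ k ⊞ k ⊞ k ⊠ k ⊞ p ⊞ p, r(k, p, k), r(p, p, q)), r(k ⊞ p ⊞ q, k ⊠ k ⊠ q, k ⊠ p ⊠ p ⊠ q)), r(p ⊠ p ⊠ q ⊞ r(k, k, q) ⊞ r(q, p, k), k ⊠ r(p, k, q) ⊠ r(p, p, p) ⊠ r(p, q, p) ⊞ p ⊠ r(p, k, q) ⊠ r(p, p, p) ⊠ r(p, q, p) ⊞ p ⊠ r(p, k, q) ⊠ r(p, p, p) ⊠ r(p, q, p), r(r(q, q, p), p ⊞ p, r(k, k, k))), p ⊞ p ⊞ r(r(k, p, k), p, q))
Match R1:  consume k, k ⊠ k, p;  z := k
Result:  p ⊞ p ⊞ q ⊞ q ⊞ q ⊞ r(r(k ⊞ k ⊞ p ⊠ p ⊞ q ⊞ q, r(k ⊞ k ⊞ k ⊞ k ⊞ p, r(k, p, k), r(p, p, q)), r(k ⊞ p ⊞ q, k ⊠ k ⊠ q, k ⊠ p ⊠ p ⊠ q)), r(p ⊠ p ⊠ q ⊞ r(k, k, q) ⊞ r(q, p, k), k ⊠ r(p, k, q) ⊠ r(p, p, p) ⊠ r(p, q, p) ⊞ p ⊠ r(p, k, q) ⊠ r(p, p, p) ⊠ r(p, q, p) ⊞ p ⊠ r(p, k, q) ⊠ r(p, p, p) ⊠ r(p, q, p), r(r(q, q, p), p ⊞ p, r(k, k, k))), p ⊞ p ⊞ r(r(k, p, k), p, q))

Answer: p ⊞ p ⊞ q ⊞ q ⊞ q ⊞ r(r(k ⊞ k ⊞ p ⊠ p ⊞ q ⊞ q, r(k ⊞ k ⊞ k ⊞ k ⊞ p, r(k, p, k), r(p, p, q)), r(k ⊞ p ⊞ q, k ⊠ k ⊠ q, k ⊠ p ⊠ p ⊠ q)), r(p ⊠ p ⊠ q ⊞ r(k, k, q) ⊞ r(q, p, k), k ⊠ r(p, k, q) ⊠ r(p, p, p) ⊠ r(p, q, p) ⊞ p ⊠ r(p, k, q) ⊠ r(p, p, p) ⊠ r(p, q, p) ⊞ p ⊠ r(p, k, q) ⊠ r(p, p, p) ⊠ r(p, q, p), r(r(q, q, p), p ⊞ p, r(k, k, k))), p ⊞ p ⊞ r(r(k, p, k), p, q))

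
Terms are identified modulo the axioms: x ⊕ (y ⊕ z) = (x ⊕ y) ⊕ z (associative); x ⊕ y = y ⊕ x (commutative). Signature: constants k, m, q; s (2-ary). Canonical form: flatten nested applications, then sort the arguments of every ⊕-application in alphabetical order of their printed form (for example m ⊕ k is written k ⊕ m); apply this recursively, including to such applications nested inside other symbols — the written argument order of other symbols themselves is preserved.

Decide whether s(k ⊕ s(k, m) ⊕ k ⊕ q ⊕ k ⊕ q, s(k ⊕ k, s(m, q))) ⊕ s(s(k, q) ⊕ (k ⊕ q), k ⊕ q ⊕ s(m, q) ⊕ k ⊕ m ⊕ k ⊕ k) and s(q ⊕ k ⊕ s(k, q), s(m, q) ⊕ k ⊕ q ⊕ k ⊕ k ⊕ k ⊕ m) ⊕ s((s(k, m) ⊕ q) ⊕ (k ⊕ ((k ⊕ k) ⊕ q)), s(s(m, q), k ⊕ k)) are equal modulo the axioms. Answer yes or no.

Left:  s(k ⊕ s(k, m) ⊕ k ⊕ q ⊕ k ⊕ q, s(k ⊕ k, s(m, q))) ⊕ s(s(k, q) ⊕ (k ⊕ q), k ⊕ q ⊕ s(m, q) ⊕ k ⊕ m ⊕ k ⊕ k)
  Inside:  s(k ⊕ s(k, m) ⊕ k ⊕ q ⊕ k ⊕ q, s(k ⊕ k, s(m, q)))  →  s(k ⊕ k ⊕ k ⊕ q ⊕ q ⊕ s(k, m), s(k ⊕ k, s(m, q)))
  Inside:  s(s(k, q) ⊕ (k ⊕ q), k ⊕ q ⊕ s(m, q) ⊕ k ⊕ m ⊕ k ⊕ k)  →  s(k ⊕ q ⊕ s(k, q), k ⊕ k ⊕ k ⊕ k ⊕ m ⊕ q ⊕ s(m, q))
  Sort:  s(k ⊕ k ⊕ k ⊕ q ⊕ q ⊕ s(k, m), s(k ⊕ k, s(m, q))) ⊕ s(k ⊕ q ⊕ s(k, q), k ⊕ k ⊕ k ⊕ k ⊕ m ⊕ q ⊕ s(m, q))
Right:  s(q ⊕ k ⊕ s(k, q), s(m, q) ⊕ k ⊕ q ⊕ k ⊕ k ⊕ k ⊕ m) ⊕ s((s(k, m) ⊕ q) ⊕ (k ⊕ ((k ⊕ k) ⊕ q)), s(s(m, q), k ⊕ k))
  Inside:  s(q ⊕ k ⊕ s(k, q), s(m, q) ⊕ k ⊕ q ⊕ k ⊕ k ⊕ k ⊕ m)  →  s(k ⊕ q ⊕ s(k, q), k ⊕ k ⊕ k ⊕ k ⊕ m ⊕ q ⊕ s(m, q))
  Inside:  s((s(k, m) ⊕ q) ⊕ (k ⊕ ((k ⊕ k) ⊕ q)), s(s(m, q), k ⊕ k))  →  s(k ⊕ k ⊕ k ⊕ q ⊕ q ⊕ s(k, m), s(s(m, q), k ⊕ k))
  Sort arguments:  s(k ⊕ k ⊕ k ⊕ q ⊕ q ⊕ s(k, m), s(s(m, q), k ⊕ k)) ⊕ s(k ⊕ q ⊕ s(k, q), k ⊕ k ⊕ k ⊕ k ⊕ m ⊕ q ⊕ s(m, q))

Answer: no — s(k ⊕ k ⊕ k ⊕ q ⊕ q ⊕ s(k, m), s(k ⊕ k, s(m, q))) ⊕ s(k ⊕ q ⊕ s(k, q), k ⊕ k ⊕ k ⊕ k ⊕ m ⊕ q ⊕ s(m, q)) vs s(k ⊕ k ⊕ k ⊕ q ⊕ q ⊕ s(k, m), s(s(m, q), k ⊕ k)) ⊕ s(k ⊕ q ⊕ s(k, q), k ⊕ k ⊕ k ⊕ k ⊕ m ⊕ q ⊕ s(m, q))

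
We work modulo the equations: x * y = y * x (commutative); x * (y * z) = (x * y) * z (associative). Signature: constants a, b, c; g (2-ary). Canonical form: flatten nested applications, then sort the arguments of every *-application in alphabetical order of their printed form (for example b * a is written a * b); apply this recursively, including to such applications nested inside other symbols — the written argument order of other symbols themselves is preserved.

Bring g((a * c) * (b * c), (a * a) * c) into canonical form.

Descend into:  (a * c) * (b * c)
Un-nest:  a * c * b * c
Order the arguments:  a * b * c * c
Reassemble:  g(a * b * c * c, a * a * c)

Answer: g(a * b * c * c, a * a * c)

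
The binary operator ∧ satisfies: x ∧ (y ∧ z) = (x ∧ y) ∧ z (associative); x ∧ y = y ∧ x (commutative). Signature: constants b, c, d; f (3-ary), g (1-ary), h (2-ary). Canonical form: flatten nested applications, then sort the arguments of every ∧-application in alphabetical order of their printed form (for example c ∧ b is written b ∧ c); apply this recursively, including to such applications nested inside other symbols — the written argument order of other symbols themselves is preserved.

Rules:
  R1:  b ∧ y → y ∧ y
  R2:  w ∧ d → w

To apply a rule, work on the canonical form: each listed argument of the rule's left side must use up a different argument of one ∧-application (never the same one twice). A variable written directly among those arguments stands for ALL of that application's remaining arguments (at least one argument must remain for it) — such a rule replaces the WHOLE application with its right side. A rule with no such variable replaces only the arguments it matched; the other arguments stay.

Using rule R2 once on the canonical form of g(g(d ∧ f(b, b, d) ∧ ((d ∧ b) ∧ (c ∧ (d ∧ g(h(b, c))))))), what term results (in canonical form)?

Answer: g(g(b ∧ c ∧ d ∧ d ∧ f(b, b, d) ∧ g(h(b, c))))

Derivation:
Canonical form:  g(g(b ∧ c ∧ d ∧ d ∧ d ∧ f(b, b, d) ∧ g(h(b, c))))
R2 matches:  uses d;  w := b ∧ c ∧ d ∧ d ∧ f(b, b, d) ∧ g(h(b, c))
The extension variable absorbs all remaining arguments, so the whole application is rewritten.
New term:  g(g(b ∧ c ∧ d ∧ d ∧ f(b, b, d) ∧ g(h(b, c))))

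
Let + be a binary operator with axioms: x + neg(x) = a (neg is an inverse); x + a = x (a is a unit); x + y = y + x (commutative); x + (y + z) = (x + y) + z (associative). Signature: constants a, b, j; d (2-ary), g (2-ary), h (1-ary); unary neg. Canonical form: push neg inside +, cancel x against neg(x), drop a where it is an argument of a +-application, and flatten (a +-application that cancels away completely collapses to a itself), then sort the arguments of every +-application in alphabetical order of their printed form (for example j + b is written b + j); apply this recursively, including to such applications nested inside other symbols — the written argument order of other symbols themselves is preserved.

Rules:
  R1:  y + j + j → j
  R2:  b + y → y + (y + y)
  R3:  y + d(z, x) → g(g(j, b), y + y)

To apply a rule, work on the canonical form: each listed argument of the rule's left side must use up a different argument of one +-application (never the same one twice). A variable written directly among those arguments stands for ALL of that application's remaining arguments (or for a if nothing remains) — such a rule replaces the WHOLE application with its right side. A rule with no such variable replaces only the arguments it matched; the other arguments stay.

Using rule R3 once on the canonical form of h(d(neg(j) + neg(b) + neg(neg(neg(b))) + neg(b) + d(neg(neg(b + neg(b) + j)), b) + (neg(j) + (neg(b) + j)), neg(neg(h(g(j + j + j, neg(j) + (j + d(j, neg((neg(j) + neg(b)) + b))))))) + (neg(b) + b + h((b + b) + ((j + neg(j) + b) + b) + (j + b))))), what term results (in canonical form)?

Canonical form:  h(d(d(j, b) + neg(b) + neg(b) + neg(b) + neg(b) + neg(j), h(b + b + b + b + b + j) + h(g(j + j + j, d(j, j)))))
Match R3:  consume d(j, b);  x := b, y := neg(b) + neg(b) + neg(b) + neg(b) + neg(j), z := j
Every leftover argument binds to the variable; the entire application is replaced.
New term:  h(d(g(g(j, b), neg(b) + neg(b) + neg(b) + neg(b) + neg(b) + neg(b) + neg(b) + neg(b) + neg(j) + neg(j)), h(b + b + b + b + b + j) + h(g(j + j + j, d(j, j)))))

Answer: h(d(g(g(j, b), neg(b) + neg(b) + neg(b) + neg(b) + neg(b) + neg(b) + neg(b) + neg(b) + neg(j) + neg(j)), h(b + b + b + b + b + j) + h(g(j + j + j, d(j, j)))))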